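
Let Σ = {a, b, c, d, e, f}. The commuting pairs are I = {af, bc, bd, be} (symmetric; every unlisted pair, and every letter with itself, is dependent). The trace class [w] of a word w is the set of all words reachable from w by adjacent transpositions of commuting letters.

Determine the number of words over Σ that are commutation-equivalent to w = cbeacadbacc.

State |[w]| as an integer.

drop 0:c onto floor
drop 1:b onto floor
drop 2:e onto {0:c}
drop 3:a onto {1:b, 2:e}
drop 4:c onto {3:a}
drop 5:a onto {4:c}
drop 6:d onto {5:a}
drop 7:b onto {5:a}
drop 8:a onto {6:d, 7:b}
drop 9:c onto {8:a}
drop 10:c onto {9:c}
ground layer = {0:c, 1:b}
drop-orders for the pieces not yet dropped (sum over which currently-grounded one goes next):
  1 to go: {10} 1
  2 to go: {9,10} 1
  3 to go: {8,9,10} 1
  4 to go: {6,8,9,10} 1  {7,8,9,10} 1
  5 to go: {6,7,8,9,10} 2
  6 to go: {5,6,7,8,9,10} 2
  7 to go: {4,5,6,7,8,9,10} 2
  8 to go: {3,4,5,6,7,8,9,10} 2
  9 to go: {1,3,4,5,6,7,8,9,10} 2  {2,3,4,5,6,7,8,9,10} 2
  if 0:c drops first: 4 orders
  if 1:b drops first: 2 orders
heap linearizations: 6

6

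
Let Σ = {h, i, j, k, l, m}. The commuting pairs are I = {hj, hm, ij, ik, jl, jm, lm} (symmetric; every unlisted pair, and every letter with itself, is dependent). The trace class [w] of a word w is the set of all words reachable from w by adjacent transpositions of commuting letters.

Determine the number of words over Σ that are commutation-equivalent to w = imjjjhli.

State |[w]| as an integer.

168

piece 0:i — minimal
piece 1:m rests on {0:i}
piece 2:j — minimal
piece 3:j rests on {2:j}
piece 4:j rests on {3:j}
piece 5:h rests on {0:i}
piece 6:l rests on {5:h}
piece 7:i rests on {1:m, 6:l}
minimal pieces: {0:i, 2:j}
ways to finish when only these pieces remain (= sum over removing one remaining piece with nothing left below it):
  1 left: {4}→1  {7}→1
  2 left: {1,7}→1  {3,4}→1  {4,7}→2  {6,7}→1
  3 left: {1,4,7}→3  {1,6,7}→2  {2,3,4}→1  {3,4,7}→3  {4,6,7}→3  {5,6,7}→1
  4 left: {1,3,4,7}→6  {1,4,6,7}→8  {1,5,6,7}→3  {2,3,4,7}→4  {3,4,6,7}→6  {4,5,6,7}→4
  5 left: {0,1,5,6,7}→3  {1,2,3,4,7}→10  {1,3,4,6,7}→20  {1,4,5,6,7}→15  {2,3,4,6,7}→10  {3,4,5,6,7}→10
  6 left: {0,1,4,5,6,7}→18  {1,2,3,4,6,7}→40  {1,3,4,5,6,7}→45  {2,3,4,5,6,7}→20
  placing 0:i first → 105 extensions
  placing 2:j first → 63 extensions
total linear extensions = 168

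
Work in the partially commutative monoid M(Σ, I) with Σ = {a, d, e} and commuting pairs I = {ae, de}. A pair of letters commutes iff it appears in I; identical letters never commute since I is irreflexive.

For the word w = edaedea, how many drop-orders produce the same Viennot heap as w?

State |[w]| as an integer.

drop 0:e onto floor
drop 1:d onto floor
drop 2:a onto {1:d}
drop 3:e onto {0:e}
drop 4:d onto {2:a}
drop 5:e onto {3:e}
drop 6:a onto {4:d}
ground layer = {0:e, 1:d}
drop-orders for the pieces not yet dropped (sum over which currently-grounded one goes next):
  1 to go: {5} 1  {6} 1
  2 to go: {3,5} 1  {4,6} 1  {5,6} 2
  3 to go: {0,3,5} 1  {2,4,6} 1  {3,5,6} 3  {4,5,6} 3
  4 to go: {0,3,5,6} 4  {1,2,4,6} 1  {2,4,5,6} 4  {3,4,5,6} 6
  5 to go: {0,3,4,5,6} 10  {1,2,4,5,6} 5  {2,3,4,5,6} 10
  if 0:e drops first: 15 orders
  if 1:d drops first: 20 orders
heap linearizations: 35

35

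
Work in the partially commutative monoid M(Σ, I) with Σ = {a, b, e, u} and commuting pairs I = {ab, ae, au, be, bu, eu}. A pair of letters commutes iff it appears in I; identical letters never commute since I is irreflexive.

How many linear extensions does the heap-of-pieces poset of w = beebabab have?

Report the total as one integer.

0(b) covers ∅
1(e) covers ∅
2(e) covers 1:e
3(b) covers 0:b
4(a) covers ∅
5(b) covers 3:b
6(a) covers 4:a
7(b) covers 5:b
floor of heap: 0:b, 1:e, 4:a
completions by unplaced set U, small U first (add the entries for U minus each lowest piece of U):
  |U|=1: {2}:1  {6}:1  {7}:1
  |U|=2: {1,2}:1  {2,6}:2  {2,7}:2  {4,6}:1  {5,7}:1  {6,7}:2
  |U|=3: {1,2,6}:3  {1,2,7}:3  {2,4,6}:3  {2,5,7}:3  {2,6,7}:6  {3,5,7}:1  {4,6,7}:3  {5,6,7}:3
  |U|=4: {0,3,5,7}:1  {1,2,4,6}:6  {1,2,5,7}:6  {1,2,6,7}:12  {2,3,5,7}:4  {2,4,6,7}:12  {2,5,6,7}:12  {3,5,6,7}:4  {4,5,6,7}:6
  |U|=5: {0,2,3,5,7}:5  {0,3,5,6,7}:5  {1,2,3,5,7}:10  {1,2,4,6,7}:30  {1,2,5,6,7}:30  {2,3,5,6,7}:20  {2,4,5,6,7}:30  {3,4,5,6,7}:10
  |U|=6: {0,1,2,3,5,7}:15  {0,2,3,5,6,7}:30  {0,3,4,5,6,7}:15  {1,2,3,5,6,7}:60  {1,2,4,5,6,7}:90  {2,3,4,5,6,7}:60
  start at 0(b): 210
  start at 1(e): 105
  start at 4(a): 105
sum over floor = 420

420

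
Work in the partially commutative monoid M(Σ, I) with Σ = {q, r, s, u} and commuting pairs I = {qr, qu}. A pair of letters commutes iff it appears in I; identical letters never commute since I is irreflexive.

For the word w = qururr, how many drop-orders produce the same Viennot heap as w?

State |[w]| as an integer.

6

0(q) covers ∅
1(u) covers ∅
2(r) covers 1:u
3(u) covers 2:r
4(r) covers 3:u
5(r) covers 4:r
floor of heap: 0:q, 1:u
completions by unplaced set U, small U first (add the entries for U minus each lowest piece of U):
  |U|=1: {0}:1  {5}:1
  |U|=2: {0,5}:2  {4,5}:1
  |U|=3: {0,4,5}:3  {3,4,5}:1
  |U|=4: {0,3,4,5}:4  {2,3,4,5}:1
  start at 0(q): 1
  start at 1(u): 5
sum over floor = 6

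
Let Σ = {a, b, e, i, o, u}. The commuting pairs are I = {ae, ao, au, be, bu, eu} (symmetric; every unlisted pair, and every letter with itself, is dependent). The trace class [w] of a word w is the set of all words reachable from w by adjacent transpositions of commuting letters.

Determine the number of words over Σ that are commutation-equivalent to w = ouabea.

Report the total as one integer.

32

piece 0:o — minimal
piece 1:u rests on {0:o}
piece 2:a — minimal
piece 3:b rests on {0:o, 2:a}
piece 4:e rests on {0:o}
piece 5:a rests on {3:b}
minimal pieces: {0:o, 2:a}
ways to finish when only these pieces remain (= sum over removing one remaining piece with nothing left below it):
  1 left: {1}→1  {4}→1  {5}→1
  2 left: {1,4}→2  {1,5}→2  {3,5}→1  {4,5}→2
  3 left: {1,3,5}→3  {1,4,5}→6  {2,3,5}→1  {3,4,5}→3
  4 left: {1,2,3,5}→4  {1,3,4,5}→12  {2,3,4,5}→4
  placing 0:o first → 20 extensions
  placing 2:a first → 12 extensions
total linear extensions = 32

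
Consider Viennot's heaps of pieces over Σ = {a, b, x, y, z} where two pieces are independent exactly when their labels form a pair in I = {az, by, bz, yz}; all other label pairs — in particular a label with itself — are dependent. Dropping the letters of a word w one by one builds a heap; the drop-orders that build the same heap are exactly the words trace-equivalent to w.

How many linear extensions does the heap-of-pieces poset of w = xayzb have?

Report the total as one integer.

drop 0:x onto floor
drop 1:a onto {0:x}
drop 2:y onto {1:a}
drop 3:z onto {0:x}
drop 4:b onto {1:a}
ground layer = {0:x}
drop-orders for the pieces not yet dropped (sum over which currently-grounded one goes next):
  1 to go: {2} 1  {3} 1  {4} 1
  2 to go: {2,3} 2  {2,4} 2  {3,4} 2
  3 to go: {1,2,4} 2  {2,3,4} 6
  if 0:x drops first: 8 orders

8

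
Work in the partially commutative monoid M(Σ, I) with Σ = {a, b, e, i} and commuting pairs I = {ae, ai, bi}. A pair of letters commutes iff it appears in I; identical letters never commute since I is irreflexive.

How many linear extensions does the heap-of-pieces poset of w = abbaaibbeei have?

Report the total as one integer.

8

0(a) covers ∅
1(b) covers 0:a
2(b) covers 1:b
3(a) covers 2:b
4(a) covers 3:a
5(i) covers ∅
6(b) covers 4:a
7(b) covers 6:b
8(e) covers 5:i, 7:b
9(e) covers 8:e
10(i) covers 9:e
floor of heap: 0:a, 5:i
completions by unplaced set U, small U first (add the entries for U minus each lowest piece of U):
  |U|=1: {10}:1
  |U|=2: {9,10}:1
  |U|=3: {8,9,10}:1
  |U|=4: {5,8,9,10}:1  {7,8,9,10}:1
  |U|=5: {5,7,8,9,10}:2  {6,7,8,9,10}:1
  |U|=6: {4,6,7,8,9,10}:1  {5,6,7,8,9,10}:3
  |U|=7: {3,4,6,7,8,9,10}:1  {4,5,6,7,8,9,10}:4
  |U|=8: {2,3,4,6,7,8,9,10}:1  {3,4,5,6,7,8,9,10}:5
  |U|=9: {1,2,3,4,6,7,8,9,10}:1  {2,3,4,5,6,7,8,9,10}:6
  start at 0(a): 7
  start at 5(i): 1
sum over floor = 8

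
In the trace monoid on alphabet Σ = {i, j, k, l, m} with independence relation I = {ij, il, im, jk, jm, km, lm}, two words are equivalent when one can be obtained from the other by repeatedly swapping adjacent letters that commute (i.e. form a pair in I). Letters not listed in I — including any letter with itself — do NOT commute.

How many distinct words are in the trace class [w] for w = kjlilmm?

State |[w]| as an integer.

147

drop 0:k onto floor
drop 1:j onto floor
drop 2:l onto {0:k, 1:j}
drop 3:i onto {0:k}
drop 4:l onto {2:l}
drop 5:m onto floor
drop 6:m onto {5:m}
ground layer = {0:k, 1:j, 5:m}
drop-orders for the pieces not yet dropped (sum over which currently-grounded one goes next):
  1 to go: {3} 1  {4} 1  {6} 1
  2 to go: {2,4} 1  {3,4} 2  {3,6} 2  {4,6} 2  {5,6} 1
  3 to go: {1,2,4} 1  {2,3,4} 3  {2,4,6} 3  {3,4,6} 6  {3,5,6} 3  {4,5,6} 3
  4 to go: {0,2,3,4} 3  {1,2,3,4} 4  {1,2,4,6} 4  {2,3,4,6} 12  {2,4,5,6} 6  {3,4,5,6} 12
  5 to go: {0,1,2,3,4} 7  {0,2,3,4,6} 15  {1,2,3,4,6} 20  {1,2,4,5,6} 10  {2,3,4,5,6} 30
  if 0:k drops first: 60 orders
  if 1:j drops first: 45 orders
  if 5:m drops first: 42 orders
heap linearizations: 147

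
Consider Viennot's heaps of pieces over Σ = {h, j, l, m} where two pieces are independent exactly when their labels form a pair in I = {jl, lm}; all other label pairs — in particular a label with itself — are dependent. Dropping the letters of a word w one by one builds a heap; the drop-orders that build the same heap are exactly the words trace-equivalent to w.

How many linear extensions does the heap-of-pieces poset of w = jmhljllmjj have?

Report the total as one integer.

#0=j has no predecessor
#1=m depends on [0:j]
#2=h depends on [1:m]
#3=l depends on [2:h]
#4=j depends on [2:h]
#5=l depends on [3:l]
#6=l depends on [5:l]
#7=m depends on [4:j]
#8=j depends on [7:m]
#9=j depends on [8:j]
sources: [0:j]
N(rest) = Σ N(rest − s) over sources s of rest; N(one piece) = 1:
  size 1 → [6]=1  [9]=1
  size 2 → [5,6]=1  [6,9]=2  [8,9]=1
  size 3 → [3,5,6]=1  [5,6,9]=3  [6,8,9]=3  [7,8,9]=1
  size 4 → [3,5,6,9]=4  [4,7,8,9]=1  [5,6,8,9]=6  [6,7,8,9]=4
  size 5 → [3,5,6,8,9]=10  [4,6,7,8,9]=5  [5,6,7,8,9]=10
  size 6 → [3,5,6,7,8,9]=20  [4,5,6,7,8,9]=15
  size 7 → [3,4,5,6,7,8,9]=35
  size 8 → [2,3,4,5,6,7,8,9]=35
  first=0(j) contributes 35

35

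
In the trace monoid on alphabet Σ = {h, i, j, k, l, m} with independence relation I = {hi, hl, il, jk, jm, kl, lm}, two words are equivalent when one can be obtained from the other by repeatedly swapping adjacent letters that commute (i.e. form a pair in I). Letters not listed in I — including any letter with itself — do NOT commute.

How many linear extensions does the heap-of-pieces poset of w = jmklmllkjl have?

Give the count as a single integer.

210

0(j) covers ∅
1(m) covers ∅
2(k) covers 1:m
3(l) covers 0:j
4(m) covers 2:k
5(l) covers 3:l
6(l) covers 5:l
7(k) covers 4:m
8(j) covers 6:l
9(l) covers 8:j
floor of heap: 0:j, 1:m
completions by unplaced set U, small U first (add the entries for U minus each lowest piece of U):
  |U|=1: {7}:1  {9}:1
  |U|=2: {4,7}:1  {7,9}:2  {8,9}:1
  |U|=3: {2,4,7}:1  {4,7,9}:3  {6,8,9}:1  {7,8,9}:3
  |U|=4: {1,2,4,7}:1  {2,4,7,9}:4  {4,7,8,9}:6  {5,6,8,9}:1  {6,7,8,9}:4
  |U|=5: {1,2,4,7,9}:5  {2,4,7,8,9}:10  {3,5,6,8,9}:1  {4,6,7,8,9}:10  {5,6,7,8,9}:5
  |U|=6: {0,3,5,6,8,9}:1  {1,2,4,7,8,9}:15  {2,4,6,7,8,9}:20  {3,5,6,7,8,9}:6  {4,5,6,7,8,9}:15
  |U|=7: {0,3,5,6,7,8,9}:7  {1,2,4,6,7,8,9}:35  {2,4,5,6,7,8,9}:35  {3,4,5,6,7,8,9}:21
  |U|=8: {0,3,4,5,6,7,8,9}:28  {1,2,4,5,6,7,8,9}:70  {2,3,4,5,6,7,8,9}:56
  start at 0(j): 126
  start at 1(m): 84
sum over floor = 210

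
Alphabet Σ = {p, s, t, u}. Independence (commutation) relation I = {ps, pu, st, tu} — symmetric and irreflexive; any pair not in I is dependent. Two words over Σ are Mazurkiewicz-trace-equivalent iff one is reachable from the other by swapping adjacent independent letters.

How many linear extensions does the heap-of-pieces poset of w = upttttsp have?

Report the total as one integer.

28

#0=u has no predecessor
#1=p has no predecessor
#2=t depends on [1:p]
#3=t depends on [2:t]
#4=t depends on [3:t]
#5=t depends on [4:t]
#6=s depends on [0:u]
#7=p depends on [5:t]
sources: [0:u, 1:p]
N(rest) = Σ N(rest − s) over sources s of rest; N(one piece) = 1:
  size 1 → [6]=1  [7]=1
  size 2 → [0,6]=1  [5,7]=1  [6,7]=2
  size 3 → [0,6,7]=3  [4,5,7]=1  [5,6,7]=3
  size 4 → [0,5,6,7]=6  [3,4,5,7]=1  [4,5,6,7]=4
  size 5 → [0,4,5,6,7]=10  [2,3,4,5,7]=1  [3,4,5,6,7]=5
  size 6 → [0,3,4,5,6,7]=15  [1,2,3,4,5,7]=1  [2,3,4,5,6,7]=6
  first=0(u) contributes 7
  first=1(p) contributes 21
|[w]| = 28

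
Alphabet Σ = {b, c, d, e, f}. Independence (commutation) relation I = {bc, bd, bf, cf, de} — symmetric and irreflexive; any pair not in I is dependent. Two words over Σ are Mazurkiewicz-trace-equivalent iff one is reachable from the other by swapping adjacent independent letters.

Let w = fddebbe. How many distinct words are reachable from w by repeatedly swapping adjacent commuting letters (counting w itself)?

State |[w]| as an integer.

15

drop 0:f onto floor
drop 1:d onto {0:f}
drop 2:d onto {1:d}
drop 3:e onto {0:f}
drop 4:b onto {3:e}
drop 5:b onto {4:b}
drop 6:e onto {5:b}
ground layer = {0:f}
drop-orders for the pieces not yet dropped (sum over which currently-grounded one goes next):
  1 to go: {2} 1  {6} 1
  2 to go: {1,2} 1  {2,6} 2  {5,6} 1
  3 to go: {1,2,6} 3  {2,5,6} 3  {4,5,6} 1
  4 to go: {1,2,5,6} 6  {2,4,5,6} 4  {3,4,5,6} 1
  5 to go: {1,2,4,5,6} 10  {2,3,4,5,6} 5
  if 0:f drops first: 15 orders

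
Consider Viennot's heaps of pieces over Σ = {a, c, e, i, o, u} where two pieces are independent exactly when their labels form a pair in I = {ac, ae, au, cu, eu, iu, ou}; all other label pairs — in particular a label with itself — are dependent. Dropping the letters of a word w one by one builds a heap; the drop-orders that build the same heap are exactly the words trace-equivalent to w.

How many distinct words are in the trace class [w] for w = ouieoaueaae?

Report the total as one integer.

drop 0:o onto floor
drop 1:u onto floor
drop 2:i onto {0:o}
drop 3:e onto {2:i}
drop 4:o onto {3:e}
drop 5:a onto {4:o}
drop 6:u onto {1:u}
drop 7:e onto {4:o}
drop 8:a onto {5:a}
drop 9:a onto {8:a}
drop 10:e onto {7:e}
ground layer = {0:o, 1:u}
drop-orders for the pieces not yet dropped (sum over which currently-grounded one goes next):
  1 to go: {6} 1  {9} 1  {10} 1
  2 to go: {1,6} 1  {6,9} 2  {6,10} 2  {7,10} 1  {8,9} 1  {9,10} 2
  3 to go: {1,6,9} 3  {1,6,10} 3  {5,8,9} 1  {6,7,10} 3  {6,8,9} 3  {6,9,10} 6  {7,9,10} 3  {8,9,10} 3
  4 to go: {1,6,7,10} 6  {1,6,8,9} 6  {1,6,9,10} 12  {5,6,8,9} 4  {5,8,9,10} 4  {6,7,9,10} 12  {6,8,9,10} 12  {7,8,9,10} 6
  5 to go: {1,5,6,8,9} 10  {1,6,7,9,10} 30  {1,6,8,9,10} 30  {5,6,8,9,10} 20  {5,7,8,9,10} 10  {6,7,8,9,10} 30
  6 to go: {1,5,6,8,9,10} 60  {1,6,7,8,9,10} 90  {4,5,7,8,9,10} 10  {5,6,7,8,9,10} 60
  7 to go: {1,5,6,7,8,9,10} 210  {3,4,5,7,8,9,10} 10  {4,5,6,7,8,9,10} 70
  8 to go: {1,4,5,6,7,8,9,10} 280  {2,3,4,5,7,8,9,10} 10  {3,4,5,6,7,8,9,10} 80
  9 to go: {0,2,3,4,5,7,8,9,10} 10  {1,3,4,5,6,7,8,9,10} 360  {2,3,4,5,6,7,8,9,10} 90
  if 0:o drops first: 450 orders
  if 1:u drops first: 100 orders
heap linearizations: 550

550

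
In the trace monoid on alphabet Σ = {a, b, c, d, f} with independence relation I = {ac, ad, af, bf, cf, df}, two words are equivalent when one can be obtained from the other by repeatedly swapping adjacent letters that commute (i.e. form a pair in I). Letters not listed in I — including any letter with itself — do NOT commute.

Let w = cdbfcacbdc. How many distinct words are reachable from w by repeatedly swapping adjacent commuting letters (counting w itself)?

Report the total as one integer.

drop 0:c onto floor
drop 1:d onto {0:c}
drop 2:b onto {1:d}
drop 3:f onto floor
drop 4:c onto {2:b}
drop 5:a onto {2:b}
drop 6:c onto {4:c}
drop 7:b onto {5:a, 6:c}
drop 8:d onto {7:b}
drop 9:c onto {8:d}
ground layer = {0:c, 3:f}
drop-orders for the pieces not yet dropped (sum over which currently-grounded one goes next):
  1 to go: {3} 1  {9} 1
  2 to go: {3,9} 2  {8,9} 1
  3 to go: {3,8,9} 3  {7,8,9} 1
  4 to go: {3,7,8,9} 4  {5,7,8,9} 1  {6,7,8,9} 1
  5 to go: {3,5,7,8,9} 5  {3,6,7,8,9} 5  {4,6,7,8,9} 1  {5,6,7,8,9} 2
  6 to go: {3,4,6,7,8,9} 6  {3,5,6,7,8,9} 12  {4,5,6,7,8,9} 3
  7 to go: {2,4,5,6,7,8,9} 3  {3,4,5,6,7,8,9} 21
  8 to go: {1,2,4,5,6,7,8,9} 3  {2,3,4,5,6,7,8,9} 24
  if 0:c drops first: 27 orders
  if 3:f drops first: 3 orders
heap linearizations: 30

30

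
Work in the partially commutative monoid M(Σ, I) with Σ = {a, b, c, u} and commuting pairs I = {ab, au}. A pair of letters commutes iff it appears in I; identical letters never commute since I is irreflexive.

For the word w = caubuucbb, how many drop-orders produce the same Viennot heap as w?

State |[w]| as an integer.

piece 0:c — minimal
piece 1:a rests on {0:c}
piece 2:u rests on {0:c}
piece 3:b rests on {2:u}
piece 4:u rests on {3:b}
piece 5:u rests on {4:u}
piece 6:c rests on {1:a, 5:u}
piece 7:b rests on {6:c}
piece 8:b rests on {7:b}
minimal pieces: {0:c}
ways to finish when only these pieces remain (= sum over removing one remaining piece with nothing left below it):
  1 left: {8}→1
  2 left: {7,8}→1
  3 left: {6,7,8}→1
  4 left: {1,6,7,8}→1  {5,6,7,8}→1
  5 left: {1,5,6,7,8}→2  {4,5,6,7,8}→1
  6 left: {1,4,5,6,7,8}→3  {3,4,5,6,7,8}→1
  7 left: {1,3,4,5,6,7,8}→4  {2,3,4,5,6,7,8}→1
  placing 0:c first → 5 extensions

5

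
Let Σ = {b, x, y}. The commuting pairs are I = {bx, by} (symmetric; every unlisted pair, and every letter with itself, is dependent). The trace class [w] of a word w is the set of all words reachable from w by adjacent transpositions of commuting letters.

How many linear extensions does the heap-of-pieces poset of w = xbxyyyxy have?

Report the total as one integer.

#0=x has no predecessor
#1=b has no predecessor
#2=x depends on [0:x]
#3=y depends on [2:x]
#4=y depends on [3:y]
#5=y depends on [4:y]
#6=x depends on [5:y]
#7=y depends on [6:x]
sources: [0:x, 1:b]
N(rest) = Σ N(rest − s) over sources s of rest; N(one piece) = 1:
  size 1 → [1]=1  [7]=1
  size 2 → [1,7]=2  [6,7]=1
  size 3 → [1,6,7]=3  [5,6,7]=1
  size 4 → [1,5,6,7]=4  [4,5,6,7]=1
  size 5 → [1,4,5,6,7]=5  [3,4,5,6,7]=1
  size 6 → [1,3,4,5,6,7]=6  [2,3,4,5,6,7]=1
  first=0(x) contributes 7
  first=1(b) contributes 1
|[w]| = 8

8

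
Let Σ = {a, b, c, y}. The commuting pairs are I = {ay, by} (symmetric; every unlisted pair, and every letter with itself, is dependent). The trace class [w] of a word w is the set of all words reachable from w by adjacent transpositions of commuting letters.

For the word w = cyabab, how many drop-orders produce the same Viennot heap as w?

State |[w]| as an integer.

0(c) covers ∅
1(y) covers 0:c
2(a) covers 0:c
3(b) covers 2:a
4(a) covers 3:b
5(b) covers 4:a
floor of heap: 0:c
completions by unplaced set U, small U first (add the entries for U minus each lowest piece of U):
  |U|=1: {1}:1  {5}:1
  |U|=2: {1,5}:2  {4,5}:1
  |U|=3: {1,4,5}:3  {3,4,5}:1
  |U|=4: {1,3,4,5}:4  {2,3,4,5}:1
  start at 0(c): 5

5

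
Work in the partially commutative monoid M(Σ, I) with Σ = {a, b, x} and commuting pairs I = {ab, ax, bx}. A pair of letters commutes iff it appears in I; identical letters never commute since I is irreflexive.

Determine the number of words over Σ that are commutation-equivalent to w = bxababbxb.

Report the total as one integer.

756

0(b) covers ∅
1(x) covers ∅
2(a) covers ∅
3(b) covers 0:b
4(a) covers 2:a
5(b) covers 3:b
6(b) covers 5:b
7(x) covers 1:x
8(b) covers 6:b
floor of heap: 0:b, 1:x, 2:a
completions by unplaced set U, small U first (add the entries for U minus each lowest piece of U):
  |U|=1: {4}:1  {7}:1  {8}:1
  |U|=2: {1,7}:1  {2,4}:1  {4,7}:2  {4,8}:2  {6,8}:1  {7,8}:2
  |U|=3: {1,4,7}:3  {1,7,8}:3  {2,4,7}:3  {2,4,8}:3  {4,6,8}:3  {4,7,8}:6  {5,6,8}:1  {6,7,8}:3
  |U|=4: {1,2,4,7}:6  {1,4,7,8}:12  {1,6,7,8}:6  {2,4,6,8}:6  {2,4,7,8}:12  {3,5,6,8}:1  {4,5,6,8}:4  {4,6,7,8}:12  {5,6,7,8}:4
  |U|=5: {0,3,5,6,8}:1  {1,2,4,7,8}:30  {1,4,6,7,8}:30  {1,5,6,7,8}:10  {2,4,5,6,8}:10  {2,4,6,7,8}:30  {3,4,5,6,8}:5  {3,5,6,7,8}:5  {4,5,6,7,8}:20
  |U|=6: {0,3,4,5,6,8}:6  {0,3,5,6,7,8}:6  {1,2,4,6,7,8}:90  {1,3,5,6,7,8}:15  {1,4,5,6,7,8}:60  {2,3,4,5,6,8}:15  {2,4,5,6,7,8}:60  {3,4,5,6,7,8}:30
  |U|=7: {0,1,3,5,6,7,8}:21  {0,2,3,4,5,6,8}:21  {0,3,4,5,6,7,8}:42  {1,2,4,5,6,7,8}:210  {1,3,4,5,6,7,8}:105  {2,3,4,5,6,7,8}:105
  start at 0(b): 420
  start at 1(x): 168
  start at 2(a): 168
sum over floor = 756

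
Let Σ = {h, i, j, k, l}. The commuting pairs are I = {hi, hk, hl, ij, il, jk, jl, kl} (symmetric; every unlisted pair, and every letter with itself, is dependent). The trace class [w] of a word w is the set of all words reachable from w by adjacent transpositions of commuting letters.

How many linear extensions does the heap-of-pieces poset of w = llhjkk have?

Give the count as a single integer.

0(l) covers ∅
1(l) covers 0:l
2(h) covers ∅
3(j) covers 2:h
4(k) covers ∅
5(k) covers 4:k
floor of heap: 0:l, 2:h, 4:k
completions by unplaced set U, small U first (add the entries for U minus each lowest piece of U):
  |U|=1: {1}:1  {3}:1  {5}:1
  |U|=2: {0,1}:1  {1,3}:2  {1,5}:2  {2,3}:1  {3,5}:2  {4,5}:1
  |U|=3: {0,1,3}:3  {0,1,5}:3  {1,2,3}:3  {1,3,5}:6  {1,4,5}:3  {2,3,5}:3  {3,4,5}:3
  |U|=4: {0,1,2,3}:6  {0,1,3,5}:12  {0,1,4,5}:6  {1,2,3,5}:12  {1,3,4,5}:12  {2,3,4,5}:6
  start at 0(l): 30
  start at 2(h): 30
  start at 4(k): 30
sum over floor = 90

90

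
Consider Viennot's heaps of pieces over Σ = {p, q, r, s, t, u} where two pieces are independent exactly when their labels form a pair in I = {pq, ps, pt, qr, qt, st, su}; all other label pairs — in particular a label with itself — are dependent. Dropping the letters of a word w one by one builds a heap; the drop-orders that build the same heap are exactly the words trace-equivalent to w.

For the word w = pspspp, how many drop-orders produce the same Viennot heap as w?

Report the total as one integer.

15

0(p) covers ∅
1(s) covers ∅
2(p) covers 0:p
3(s) covers 1:s
4(p) covers 2:p
5(p) covers 4:p
floor of heap: 0:p, 1:s
completions by unplaced set U, small U first (add the entries for U minus each lowest piece of U):
  |U|=1: {3}:1  {5}:1
  |U|=2: {1,3}:1  {3,5}:2  {4,5}:1
  |U|=3: {1,3,5}:3  {2,4,5}:1  {3,4,5}:3
  |U|=4: {0,2,4,5}:1  {1,3,4,5}:6  {2,3,4,5}:4
  start at 0(p): 10
  start at 1(s): 5
sum over floor = 15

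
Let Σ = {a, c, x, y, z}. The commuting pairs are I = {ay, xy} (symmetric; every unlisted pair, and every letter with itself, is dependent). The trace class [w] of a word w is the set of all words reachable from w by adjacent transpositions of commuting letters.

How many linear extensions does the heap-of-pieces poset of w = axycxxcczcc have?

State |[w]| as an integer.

0(a) covers ∅
1(x) covers 0:a
2(y) covers ∅
3(c) covers 1:x, 2:y
4(x) covers 3:c
5(x) covers 4:x
6(c) covers 5:x
7(c) covers 6:c
8(z) covers 7:c
9(c) covers 8:z
10(c) covers 9:c
floor of heap: 0:a, 2:y
completions by unplaced set U, small U first (add the entries for U minus each lowest piece of U):
  |U|=1: {10}:1
  |U|=2: {9,10}:1
  |U|=3: {8,9,10}:1
  |U|=4: {7,8,9,10}:1
  |U|=5: {6,7,8,9,10}:1
  |U|=6: {5,6,7,8,9,10}:1
  |U|=7: {4,5,6,7,8,9,10}:1
  |U|=8: {3,4,5,6,7,8,9,10}:1
  |U|=9: {1,3,4,5,6,7,8,9,10}:1  {2,3,4,5,6,7,8,9,10}:1
  start at 0(a): 2
  start at 2(y): 1
sum over floor = 3

3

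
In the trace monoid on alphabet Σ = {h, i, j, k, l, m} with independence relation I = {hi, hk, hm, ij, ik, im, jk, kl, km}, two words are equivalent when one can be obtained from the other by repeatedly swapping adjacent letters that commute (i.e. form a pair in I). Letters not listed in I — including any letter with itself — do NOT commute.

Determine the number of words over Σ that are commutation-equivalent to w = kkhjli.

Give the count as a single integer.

piece 0:k — minimal
piece 1:k rests on {0:k}
piece 2:h — minimal
piece 3:j rests on {2:h}
piece 4:l rests on {3:j}
piece 5:i rests on {4:l}
minimal pieces: {0:k, 2:h}
ways to finish when only these pieces remain (= sum over removing one remaining piece with nothing left below it):
  1 left: {1}→1  {5}→1
  2 left: {0,1}→1  {1,5}→2  {4,5}→1
  3 left: {0,1,5}→3  {1,4,5}→3  {3,4,5}→1
  4 left: {0,1,4,5}→6  {1,3,4,5}→4  {2,3,4,5}→1
  placing 0:k first → 5 extensions
  placing 2:h first → 10 extensions
total linear extensions = 15

15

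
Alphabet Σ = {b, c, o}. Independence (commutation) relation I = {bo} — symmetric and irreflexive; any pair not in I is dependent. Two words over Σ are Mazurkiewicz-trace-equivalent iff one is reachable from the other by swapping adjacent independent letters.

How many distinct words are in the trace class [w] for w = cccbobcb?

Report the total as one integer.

piece 0:c — minimal
piece 1:c rests on {0:c}
piece 2:c rests on {1:c}
piece 3:b rests on {2:c}
piece 4:o rests on {2:c}
piece 5:b rests on {3:b}
piece 6:c rests on {4:o, 5:b}
piece 7:b rests on {6:c}
minimal pieces: {0:c}
ways to finish when only these pieces remain (= sum over removing one remaining piece with nothing left below it):
  1 left: {7}→1
  2 left: {6,7}→1
  3 left: {4,6,7}→1  {5,6,7}→1
  4 left: {3,5,6,7}→1  {4,5,6,7}→2
  5 left: {3,4,5,6,7}→3
  6 left: {2,3,4,5,6,7}→3
  placing 0:c first → 3 extensions

3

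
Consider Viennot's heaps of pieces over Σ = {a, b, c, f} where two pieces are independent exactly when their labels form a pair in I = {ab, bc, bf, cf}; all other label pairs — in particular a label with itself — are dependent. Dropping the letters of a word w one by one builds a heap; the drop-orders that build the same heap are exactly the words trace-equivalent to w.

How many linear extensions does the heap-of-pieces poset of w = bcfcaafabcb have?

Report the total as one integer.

drop 0:b onto floor
drop 1:c onto floor
drop 2:f onto floor
drop 3:c onto {1:c}
drop 4:a onto {2:f, 3:c}
drop 5:a onto {4:a}
drop 6:f onto {5:a}
drop 7:a onto {6:f}
drop 8:b onto {0:b}
drop 9:c onto {7:a}
drop 10:b onto {8:b}
ground layer = {0:b, 1:c, 2:f}
drop-orders for the pieces not yet dropped (sum over which currently-grounded one goes next):
  1 to go: {9} 1  {10} 1
  2 to go: {7,9} 1  {8,10} 1  {9,10} 2
  3 to go: {0,8,10} 1  {6,7,9} 1  {7,9,10} 3  {8,9,10} 3
  4 to go: {0,8,9,10} 4  {5,6,7,9} 1  {6,7,9,10} 4  {7,8,9,10} 6
  5 to go: {0,7,8,9,10} 10  {4,5,6,7,9} 1  {5,6,7,9,10} 5  {6,7,8,9,10} 10
  6 to go: {0,6,7,8,9,10} 20  {2,4,5,6,7,9} 1  {3,4,5,6,7,9} 1  {4,5,6,7,9,10} 6  {5,6,7,8,9,10} 15
  7 to go: {0,5,6,7,8,9,10} 35  {1,3,4,5,6,7,9} 1  {2,3,4,5,6,7,9} 2  {2,4,5,6,7,9,10} 7  {3,4,5,6,7,9,10} 7  {4,5,6,7,8,9,10} 21
  8 to go: {0,4,5,6,7,8,9,10} 56  {1,2,3,4,5,6,7,9} 3  {1,3,4,5,6,7,9,10} 8  {2,3,4,5,6,7,9,10} 16  {2,4,5,6,7,8,9,10} 28  {3,4,5,6,7,8,9,10} 28
  9 to go: {0,2,4,5,6,7,8,9,10} 84  {0,3,4,5,6,7,8,9,10} 84  {1,2,3,4,5,6,7,9,10} 27  {1,3,4,5,6,7,8,9,10} 36  {2,3,4,5,6,7,8,9,10} 72
  if 0:b drops first: 135 orders
  if 1:c drops first: 240 orders
  if 2:f drops first: 120 orders
heap linearizations: 495

495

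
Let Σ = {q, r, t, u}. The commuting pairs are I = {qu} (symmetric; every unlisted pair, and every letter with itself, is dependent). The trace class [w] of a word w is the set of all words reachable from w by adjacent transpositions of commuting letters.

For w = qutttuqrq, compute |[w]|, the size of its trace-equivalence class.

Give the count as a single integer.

4

0(q) covers ∅
1(u) covers ∅
2(t) covers 0:q, 1:u
3(t) covers 2:t
4(t) covers 3:t
5(u) covers 4:t
6(q) covers 4:t
7(r) covers 5:u, 6:q
8(q) covers 7:r
floor of heap: 0:q, 1:u
completions by unplaced set U, small U first (add the entries for U minus each lowest piece of U):
  |U|=1: {8}:1
  |U|=2: {7,8}:1
  |U|=3: {5,7,8}:1  {6,7,8}:1
  |U|=4: {5,6,7,8}:2
  |U|=5: {4,5,6,7,8}:2
  |U|=6: {3,4,5,6,7,8}:2
  |U|=7: {2,3,4,5,6,7,8}:2
  start at 0(q): 2
  start at 1(u): 2
sum over floor = 4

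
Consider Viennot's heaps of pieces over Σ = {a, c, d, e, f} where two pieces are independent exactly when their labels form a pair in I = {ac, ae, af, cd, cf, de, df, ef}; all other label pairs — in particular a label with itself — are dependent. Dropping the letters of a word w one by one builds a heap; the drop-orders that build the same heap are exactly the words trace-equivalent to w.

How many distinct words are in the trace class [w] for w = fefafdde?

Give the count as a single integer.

0(f) covers ∅
1(e) covers ∅
2(f) covers 0:f
3(a) covers ∅
4(f) covers 2:f
5(d) covers 3:a
6(d) covers 5:d
7(e) covers 1:e
floor of heap: 0:f, 1:e, 3:a
completions by unplaced set U, small U first (add the entries for U minus each lowest piece of U):
  |U|=1: {4}:1  {6}:1  {7}:1
  |U|=2: {1,7}:1  {2,4}:1  {4,6}:2  {4,7}:2  {5,6}:1  {6,7}:2
  |U|=3: {0,2,4}:1  {1,4,7}:3  {1,6,7}:3  {2,4,6}:3  {2,4,7}:3  {3,5,6}:1  {4,5,6}:3  {4,6,7}:6  {5,6,7}:3
  |U|=4: {0,2,4,6}:4  {0,2,4,7}:4  {1,2,4,7}:6  {1,4,6,7}:12  {1,5,6,7}:6  {2,4,5,6}:6  {2,4,6,7}:12  {3,4,5,6}:4  {3,5,6,7}:4  {4,5,6,7}:12
  |U|=5: {0,1,2,4,7}:10  {0,2,4,5,6}:10  {0,2,4,6,7}:20  {1,2,4,6,7}:30  {1,3,5,6,7}:10  {1,4,5,6,7}:30  {2,3,4,5,6}:10  {2,4,5,6,7}:30  {3,4,5,6,7}:20
  |U|=6: {0,1,2,4,6,7}:60  {0,2,3,4,5,6}:20  {0,2,4,5,6,7}:60  {1,2,4,5,6,7}:90  {1,3,4,5,6,7}:60  {2,3,4,5,6,7}:60
  start at 0(f): 210
  start at 1(e): 140
  start at 3(a): 210
sum over floor = 560

560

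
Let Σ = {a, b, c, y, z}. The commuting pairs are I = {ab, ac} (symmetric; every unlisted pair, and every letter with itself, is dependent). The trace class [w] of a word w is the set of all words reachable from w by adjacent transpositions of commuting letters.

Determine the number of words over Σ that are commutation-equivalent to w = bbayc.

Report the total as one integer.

3

piece 0:b — minimal
piece 1:b rests on {0:b}
piece 2:a — minimal
piece 3:y rests on {1:b, 2:a}
piece 4:c rests on {3:y}
minimal pieces: {0:b, 2:a}
ways to finish when only these pieces remain (= sum over removing one remaining piece with nothing left below it):
  1 left: {4}→1
  2 left: {3,4}→1
  3 left: {1,3,4}→1  {2,3,4}→1
  placing 0:b first → 2 extensions
  placing 2:a first → 1 extensions
total linear extensions = 3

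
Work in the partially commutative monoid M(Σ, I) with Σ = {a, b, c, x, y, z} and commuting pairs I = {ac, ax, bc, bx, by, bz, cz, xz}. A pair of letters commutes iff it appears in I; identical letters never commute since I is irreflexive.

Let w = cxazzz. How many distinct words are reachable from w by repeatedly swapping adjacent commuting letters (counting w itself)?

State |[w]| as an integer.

piece 0:c — minimal
piece 1:x rests on {0:c}
piece 2:a — minimal
piece 3:z rests on {2:a}
piece 4:z rests on {3:z}
piece 5:z rests on {4:z}
minimal pieces: {0:c, 2:a}
ways to finish when only these pieces remain (= sum over removing one remaining piece with nothing left below it):
  1 left: {1}→1  {5}→1
  2 left: {0,1}→1  {1,5}→2  {4,5}→1
  3 left: {0,1,5}→3  {1,4,5}→3  {3,4,5}→1
  4 left: {0,1,4,5}→6  {1,3,4,5}→4  {2,3,4,5}→1
  placing 0:c first → 5 extensions
  placing 2:a first → 10 extensions
total linear extensions = 15

15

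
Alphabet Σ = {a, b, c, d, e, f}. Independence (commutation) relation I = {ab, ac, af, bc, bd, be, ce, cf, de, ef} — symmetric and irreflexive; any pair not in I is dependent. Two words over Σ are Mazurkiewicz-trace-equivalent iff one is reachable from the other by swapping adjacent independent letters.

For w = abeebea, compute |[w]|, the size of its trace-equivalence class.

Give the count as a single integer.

21

0(a) covers ∅
1(b) covers ∅
2(e) covers 0:a
3(e) covers 2:e
4(b) covers 1:b
5(e) covers 3:e
6(a) covers 5:e
floor of heap: 0:a, 1:b
completions by unplaced set U, small U first (add the entries for U minus each lowest piece of U):
  |U|=1: {4}:1  {6}:1
  |U|=2: {1,4}:1  {4,6}:2  {5,6}:1
  |U|=3: {1,4,6}:3  {3,5,6}:1  {4,5,6}:3
  |U|=4: {1,4,5,6}:6  {2,3,5,6}:1  {3,4,5,6}:4
  |U|=5: {0,2,3,5,6}:1  {1,3,4,5,6}:10  {2,3,4,5,6}:5
  start at 0(a): 15
  start at 1(b): 6
sum over floor = 21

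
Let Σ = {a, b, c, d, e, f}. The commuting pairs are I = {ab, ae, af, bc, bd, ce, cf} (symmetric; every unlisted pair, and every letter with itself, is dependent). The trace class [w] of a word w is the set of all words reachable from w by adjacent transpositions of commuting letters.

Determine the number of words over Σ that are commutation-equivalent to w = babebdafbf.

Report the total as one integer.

40

0(b) covers ∅
1(a) covers ∅
2(b) covers 0:b
3(e) covers 2:b
4(b) covers 3:e
5(d) covers 1:a, 3:e
6(a) covers 5:d
7(f) covers 4:b, 5:d
8(b) covers 7:f
9(f) covers 8:b
floor of heap: 0:b, 1:a
completions by unplaced set U, small U first (add the entries for U minus each lowest piece of U):
  |U|=1: {6}:1  {9}:1
  |U|=2: {6,9}:2  {8,9}:1
  |U|=3: {6,8,9}:3  {7,8,9}:1
  |U|=4: {4,7,8,9}:1  {6,7,8,9}:4
  |U|=5: {4,6,7,8,9}:5  {5,6,7,8,9}:4
  |U|=6: {1,5,6,7,8,9}:4  {4,5,6,7,8,9}:9
  |U|=7: {1,4,5,6,7,8,9}:13  {3,4,5,6,7,8,9}:9
  |U|=8: {1,3,4,5,6,7,8,9}:22  {2,3,4,5,6,7,8,9}:9
  start at 0(b): 31
  start at 1(a): 9
sum over floor = 40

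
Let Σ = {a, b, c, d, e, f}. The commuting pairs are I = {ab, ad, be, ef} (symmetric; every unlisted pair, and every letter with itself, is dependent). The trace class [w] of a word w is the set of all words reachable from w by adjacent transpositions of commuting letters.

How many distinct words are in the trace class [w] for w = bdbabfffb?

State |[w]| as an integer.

5

drop 0:b onto floor
drop 1:d onto {0:b}
drop 2:b onto {1:d}
drop 3:a onto floor
drop 4:b onto {2:b}
drop 5:f onto {3:a, 4:b}
drop 6:f onto {5:f}
drop 7:f onto {6:f}
drop 8:b onto {7:f}
ground layer = {0:b, 3:a}
drop-orders for the pieces not yet dropped (sum over which currently-grounded one goes next):
  1 to go: {8} 1
  2 to go: {7,8} 1
  3 to go: {6,7,8} 1
  4 to go: {5,6,7,8} 1
  5 to go: {3,5,6,7,8} 1  {4,5,6,7,8} 1
  6 to go: {2,4,5,6,7,8} 1  {3,4,5,6,7,8} 2
  7 to go: {1,2,4,5,6,7,8} 1  {2,3,4,5,6,7,8} 3
  if 0:b drops first: 4 orders
  if 3:a drops first: 1 orders
heap linearizations: 5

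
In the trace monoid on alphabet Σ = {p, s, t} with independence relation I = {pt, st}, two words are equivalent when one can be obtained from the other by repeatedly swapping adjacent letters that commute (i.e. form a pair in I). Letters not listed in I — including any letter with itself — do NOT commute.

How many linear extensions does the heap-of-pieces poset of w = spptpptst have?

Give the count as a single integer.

84

piece 0:s — minimal
piece 1:p rests on {0:s}
piece 2:p rests on {1:p}
piece 3:t — minimal
piece 4:p rests on {2:p}
piece 5:p rests on {4:p}
piece 6:t rests on {3:t}
piece 7:s rests on {5:p}
piece 8:t rests on {6:t}
minimal pieces: {0:s, 3:t}
ways to finish when only these pieces remain (= sum over removing one remaining piece with nothing left below it):
  1 left: {7}→1  {8}→1
  2 left: {5,7}→1  {6,8}→1  {7,8}→2
  3 left: {3,6,8}→1  {4,5,7}→1  {5,7,8}→3  {6,7,8}→3
  4 left: {2,4,5,7}→1  {3,6,7,8}→4  {4,5,7,8}→4  {5,6,7,8}→6
  5 left: {1,2,4,5,7}→1  {2,4,5,7,8}→5  {3,5,6,7,8}→10  {4,5,6,7,8}→10
  6 left: {0,1,2,4,5,7}→1  {1,2,4,5,7,8}→6  {2,4,5,6,7,8}→15  {3,4,5,6,7,8}→20
  7 left: {0,1,2,4,5,7,8}→7  {1,2,4,5,6,7,8}→21  {2,3,4,5,6,7,8}→35
  placing 0:s first → 56 extensions
  placing 3:t first → 28 extensions
total linear extensions = 84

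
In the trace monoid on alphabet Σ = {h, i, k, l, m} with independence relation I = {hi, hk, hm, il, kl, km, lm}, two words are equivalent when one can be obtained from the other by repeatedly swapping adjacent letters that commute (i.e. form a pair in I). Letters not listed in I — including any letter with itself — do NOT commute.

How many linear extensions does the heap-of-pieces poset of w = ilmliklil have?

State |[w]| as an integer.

126

piece 0:i — minimal
piece 1:l — minimal
piece 2:m rests on {0:i}
piece 3:l rests on {1:l}
piece 4:i rests on {2:m}
piece 5:k rests on {4:i}
piece 6:l rests on {3:l}
piece 7:i rests on {5:k}
piece 8:l rests on {6:l}
minimal pieces: {0:i, 1:l}
ways to finish when only these pieces remain (= sum over removing one remaining piece with nothing left below it):
  1 left: {7}→1  {8}→1
  2 left: {5,7}→1  {6,8}→1  {7,8}→2
  3 left: {3,6,8}→1  {4,5,7}→1  {5,7,8}→3  {6,7,8}→3
  4 left: {1,3,6,8}→1  {2,4,5,7}→1  {3,6,7,8}→4  {4,5,7,8}→4  {5,6,7,8}→6
  5 left: {0,2,4,5,7}→1  {1,3,6,7,8}→5  {2,4,5,7,8}→5  {3,5,6,7,8}→10  {4,5,6,7,8}→10
  6 left: {0,2,4,5,7,8}→6  {1,3,5,6,7,8}→15  {2,4,5,6,7,8}→15  {3,4,5,6,7,8}→20
  7 left: {0,2,4,5,6,7,8}→21  {1,3,4,5,6,7,8}→35  {2,3,4,5,6,7,8}→35
  placing 0:i first → 70 extensions
  placing 1:l first → 56 extensions
total linear extensions = 126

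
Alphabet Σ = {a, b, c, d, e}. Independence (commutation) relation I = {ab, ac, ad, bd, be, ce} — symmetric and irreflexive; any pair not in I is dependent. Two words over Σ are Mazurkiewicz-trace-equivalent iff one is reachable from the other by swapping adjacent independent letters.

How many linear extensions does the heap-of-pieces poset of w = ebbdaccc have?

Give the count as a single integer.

38

piece 0:e — minimal
piece 1:b — minimal
piece 2:b rests on {1:b}
piece 3:d rests on {0:e}
piece 4:a rests on {0:e}
piece 5:c rests on {2:b, 3:d}
piece 6:c rests on {5:c}
piece 7:c rests on {6:c}
minimal pieces: {0:e, 1:b}
ways to finish when only these pieces remain (= sum over removing one remaining piece with nothing left below it):
  1 left: {4}→1  {7}→1
  2 left: {4,7}→2  {6,7}→1
  3 left: {4,6,7}→3  {5,6,7}→1
  4 left: {2,5,6,7}→1  {3,5,6,7}→1  {4,5,6,7}→4
  5 left: {1,2,5,6,7}→1  {2,3,5,6,7}→2  {2,4,5,6,7}→5  {3,4,5,6,7}→5
  6 left: {0,3,4,5,6,7}→5  {1,2,3,5,6,7}→3  {1,2,4,5,6,7}→6  {2,3,4,5,6,7}→12
  placing 0:e first → 21 extensions
  placing 1:b first → 17 extensions
total linear extensions = 38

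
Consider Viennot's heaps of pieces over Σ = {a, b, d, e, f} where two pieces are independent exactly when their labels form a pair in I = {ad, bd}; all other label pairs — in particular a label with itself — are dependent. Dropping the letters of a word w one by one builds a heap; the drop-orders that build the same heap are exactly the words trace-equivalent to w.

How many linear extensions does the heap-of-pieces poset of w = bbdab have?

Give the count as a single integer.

drop 0:b onto floor
drop 1:b onto {0:b}
drop 2:d onto floor
drop 3:a onto {1:b}
drop 4:b onto {3:a}
ground layer = {0:b, 2:d}
drop-orders for the pieces not yet dropped (sum over which currently-grounded one goes next):
  1 to go: {2} 1  {4} 1
  2 to go: {2,4} 2  {3,4} 1
  3 to go: {1,3,4} 1  {2,3,4} 3
  if 0:b drops first: 4 orders
  if 2:d drops first: 1 orders
heap linearizations: 5

5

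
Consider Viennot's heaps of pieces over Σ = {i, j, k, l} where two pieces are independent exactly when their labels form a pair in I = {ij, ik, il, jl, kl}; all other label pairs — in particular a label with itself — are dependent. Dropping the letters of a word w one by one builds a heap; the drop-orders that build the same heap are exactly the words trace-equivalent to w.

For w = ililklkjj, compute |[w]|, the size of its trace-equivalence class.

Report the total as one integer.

piece 0:i — minimal
piece 1:l — minimal
piece 2:i rests on {0:i}
piece 3:l rests on {1:l}
piece 4:k — minimal
piece 5:l rests on {3:l}
piece 6:k rests on {4:k}
piece 7:j rests on {6:k}
piece 8:j rests on {7:j}
minimal pieces: {0:i, 1:l, 4:k}
ways to finish when only these pieces remain (= sum over removing one remaining piece with nothing left below it):
  1 left: {2}→1  {5}→1  {8}→1
  2 left: {0,2}→1  {2,5}→2  {2,8}→2  {3,5}→1  {5,8}→2  {7,8}→1
  3 left: {0,2,5}→3  {0,2,8}→3  {1,3,5}→1  {2,3,5}→3  {2,5,8}→6  {2,7,8}→3  {3,5,8}→3  {5,7,8}→3  {6,7,8}→1
  4 left: {0,2,3,5}→6  {0,2,5,8}→12  {0,2,7,8}→6  {1,2,3,5}→4  {1,3,5,8}→4  {2,3,5,8}→12  {2,5,7,8}→12  {2,6,7,8}→4  {3,5,7,8}→6  {4,6,7,8}→1  {5,6,7,8}→4
  5 left: {0,1,2,3,5}→10  {0,2,3,5,8}→30  {0,2,5,7,8}→30  {0,2,6,7,8}→10  {1,2,3,5,8}→20  {1,3,5,7,8}→10  {2,3,5,7,8}→30  {2,4,6,7,8}→5  {2,5,6,7,8}→20  {3,5,6,7,8}→10  {4,5,6,7,8}→5
  6 left: {0,1,2,3,5,8}→60  {0,2,3,5,7,8}→90  {0,2,4,6,7,8}→15  {0,2,5,6,7,8}→60  {1,2,3,5,7,8}→60  {1,3,5,6,7,8}→20  {2,3,5,6,7,8}→60  {2,4,5,6,7,8}→30  {3,4,5,6,7,8}→15
  7 left: {0,1,2,3,5,7,8}→210  {0,2,3,5,6,7,8}→210  {0,2,4,5,6,7,8}→105  {1,2,3,5,6,7,8}→140  {1,3,4,5,6,7,8}→35  {2,3,4,5,6,7,8}→105
  placing 0:i first → 280 extensions
  placing 1:l first → 420 extensions
  placing 4:k first → 560 extensions
total linear extensions = 1260

1260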